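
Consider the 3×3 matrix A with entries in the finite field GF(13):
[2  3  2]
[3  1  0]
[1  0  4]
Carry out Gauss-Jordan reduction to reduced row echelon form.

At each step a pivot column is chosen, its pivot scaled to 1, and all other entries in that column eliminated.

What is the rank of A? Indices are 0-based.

rank = 3

step 1: normalize row 0 (÷2) = (1, 8, 1)
  row 1: subtract 3×row0 = (0, 3, 10)
  row 2: subtract 1×row0 = (0, 5, 3)
step 2: normalize row 1 (÷3) = (0, 1, 12)
  row 0: subtract 8×row1 = (1, 0, 9)
  row 2: subtract 5×row1 = (0, 0, 8)
step 3: normalize row 2 (÷8) = (0, 0, 1)
  row 0: subtract 9×row2 = (1, 0, 0)
  row 1: subtract 12×row2 = (0, 1, 0)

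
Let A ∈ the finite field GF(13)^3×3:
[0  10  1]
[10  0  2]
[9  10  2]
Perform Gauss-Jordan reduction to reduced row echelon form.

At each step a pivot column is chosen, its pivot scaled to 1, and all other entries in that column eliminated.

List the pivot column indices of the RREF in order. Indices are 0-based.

pivot columns: 0, 1, 2

pivot(0,0): swap R0↔R1
pivot(0,0)=10: scale R0 → (1, 0, 8)
  clear (2,0): R2 −= (9)R0 → (0, 10, 8)
pivot(1,1)=10: scale R1 → (0, 1, 4)
  clear (2,1): R2 −= (10)R1 → (0, 0, 7)
pivot(2,2)=7: scale R2 → (0, 0, 1)
  clear (0,2): R0 −= (8)R2 → (1, 0, 0)
  clear (1,2): R1 −= (4)R2 → (0, 1, 0)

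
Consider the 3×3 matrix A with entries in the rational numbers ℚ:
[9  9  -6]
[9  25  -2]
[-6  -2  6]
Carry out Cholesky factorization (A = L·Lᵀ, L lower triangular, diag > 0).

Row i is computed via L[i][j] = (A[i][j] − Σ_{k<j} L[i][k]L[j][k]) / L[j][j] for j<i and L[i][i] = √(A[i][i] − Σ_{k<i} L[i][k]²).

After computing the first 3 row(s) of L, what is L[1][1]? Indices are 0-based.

L[1][1] = 4

Step 1: L[0][0] = √(9) = 3.
  L[1][0] = (9) / L[0][0] = 3.
Step 2: L[1][1] = √(16) = 4.
  L[2][0] = (-6) / L[0][0] = -2.
  L[2][1] = (4) / L[1][1] = 1.
Step 3: L[2][2] = √(1) = 1.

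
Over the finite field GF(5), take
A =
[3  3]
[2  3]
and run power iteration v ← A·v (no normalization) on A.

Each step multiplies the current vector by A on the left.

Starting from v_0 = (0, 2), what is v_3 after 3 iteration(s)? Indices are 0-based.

v_0 = (0, 2).
v_1 = A·v_0 = (1, 1).
v_2 = A·v_1 = (1, 0).
v_3 = A·v_2 = (3, 2).

v_3 = (3, 2)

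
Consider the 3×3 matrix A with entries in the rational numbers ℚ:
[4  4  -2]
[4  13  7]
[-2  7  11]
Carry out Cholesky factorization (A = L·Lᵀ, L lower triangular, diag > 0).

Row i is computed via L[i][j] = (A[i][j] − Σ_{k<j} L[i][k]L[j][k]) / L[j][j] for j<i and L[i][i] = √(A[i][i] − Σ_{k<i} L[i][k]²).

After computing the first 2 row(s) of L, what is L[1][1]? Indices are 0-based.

Step 1: L[0][0] = √(4) = 2.
  L[1][0] = (4) / L[0][0] = 2.
Step 2: L[1][1] = √(9) = 3.

L[1][1] = 3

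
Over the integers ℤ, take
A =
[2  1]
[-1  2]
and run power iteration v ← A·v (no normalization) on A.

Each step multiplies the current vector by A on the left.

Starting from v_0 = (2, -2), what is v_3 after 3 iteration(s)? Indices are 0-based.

v_0 = (2, -2).
v_1 = A·v_0 = (2, -6).
v_2 = A·v_1 = (-2, -14).
v_3 = A·v_2 = (-18, -26).

v_3 = (-18, -26)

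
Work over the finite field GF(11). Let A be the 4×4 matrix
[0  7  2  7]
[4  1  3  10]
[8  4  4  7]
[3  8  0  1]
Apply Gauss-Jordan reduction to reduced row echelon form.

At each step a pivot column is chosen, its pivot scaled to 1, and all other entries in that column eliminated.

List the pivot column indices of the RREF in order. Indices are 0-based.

pivot columns: 0, 1, 2

step 1: exchange rows 0,1
step 1: normalize row 0 (÷4) = (1, 3, 9, 8)
  row 2: subtract 8×row0 = (0, 2, 9, 9)
  row 3: subtract 3×row0 = (0, 10, 6, 10)
step 2: normalize row 1 (÷7) = (0, 1, 5, 1)
  row 0: subtract 3×row1 = (1, 0, 5, 5)
  row 2: subtract 2×row1 = (0, 0, 10, 7)
  row 3: subtract 10×row1 = (0, 0, 0, 0)
step 3: normalize row 2 (÷10) = (0, 0, 1, 4)
  row 0: subtract 5×row2 = (1, 0, 0, 7)
  row 1: subtract 5×row2 = (0, 1, 0, 3)
skip col 3 (zero from row 3)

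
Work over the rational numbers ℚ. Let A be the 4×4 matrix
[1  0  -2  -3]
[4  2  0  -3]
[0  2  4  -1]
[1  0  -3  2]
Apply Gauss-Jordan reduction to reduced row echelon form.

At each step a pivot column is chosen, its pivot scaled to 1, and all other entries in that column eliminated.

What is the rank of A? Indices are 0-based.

step 1: normalize row 0 (÷1) = (1, 0, -2, -3)
  row 1: subtract 4×row0 = (0, 2, 8, 9)
  row 3: subtract 1×row0 = (0, 0, -1, 5)
step 2: normalize row 1 (÷2) = (0, 1, 4, 9/2)
  row 2: subtract 2×row1 = (0, 0, -4, -10)
step 3: normalize row 2 (÷-4) = (0, 0, 1, 5/2)
  row 0: subtract -2×row2 = (1, 0, 0, 2)
  row 1: subtract 4×row2 = (0, 1, 0, -11/2)
  row 3: subtract -1×row2 = (0, 0, 0, 15/2)
step 4: normalize row 3 (÷15/2) = (0, 0, 0, 1)
  row 0: subtract 2×row3 = (1, 0, 0, 0)
  row 1: subtract -11/2×row3 = (0, 1, 0, 0)
  row 2: subtract 5/2×row3 = (0, 0, 1, 0)

rank = 4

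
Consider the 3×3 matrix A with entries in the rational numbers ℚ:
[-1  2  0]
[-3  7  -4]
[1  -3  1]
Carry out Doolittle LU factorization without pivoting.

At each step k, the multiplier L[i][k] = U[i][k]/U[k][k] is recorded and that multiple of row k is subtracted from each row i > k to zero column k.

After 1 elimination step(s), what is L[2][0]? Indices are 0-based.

[col 0] pivot -1
  R1 -= 3*R0 → (0, 1, -4)  (L[1][0] := 3)
  R2 -= -1*R0 → (0, -1, 1)  (L[2][0] := -1)

L[2][0] = -1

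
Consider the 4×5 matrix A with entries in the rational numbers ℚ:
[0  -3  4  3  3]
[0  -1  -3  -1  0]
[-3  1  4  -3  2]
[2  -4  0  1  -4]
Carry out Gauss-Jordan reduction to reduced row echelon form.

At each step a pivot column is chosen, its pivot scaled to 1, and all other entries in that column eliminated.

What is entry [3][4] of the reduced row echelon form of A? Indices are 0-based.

M[3][4] = 218/137

pivot(0,0): swap R0↔R2
pivot(0,0)=-3: scale R0 → (1, -1/3, -4/3, 1, -2/3)
  clear (3,0): R3 −= (2)R0 → (0, -10/3, 8/3, -1, -8/3)
pivot(1,1)=-1: scale R1 → (0, 1, 3, 1, 0)
  clear (0,1): R0 −= (-1/3)R1 → (1, 0, -1/3, 4/3, -2/3)
  clear (2,1): R2 −= (-3)R1 → (0, 0, 13, 6, 3)
  clear (3,1): R3 −= (-10/3)R1 → (0, 0, 38/3, 7/3, -8/3)
pivot(2,2)=13: scale R2 → (0, 0, 1, 6/13, 3/13)
  clear (0,2): R0 −= (-1/3)R2 → (1, 0, 0, 58/39, -23/39)
  clear (1,2): R1 −= (3)R2 → (0, 1, 0, -5/13, -9/13)
  clear (3,2): R3 −= (38/3)R2 → (0, 0, 0, -137/39, -218/39)
pivot(3,3)=-137/39: scale R3 → (0, 0, 0, 1, 218/137)
  clear (0,3): R0 −= (58/39)R3 → (1, 0, 0, 0, -405/137)
  clear (1,3): R1 −= (-5/13)R3 → (0, 1, 0, 0, -11/137)
  clear (2,3): R2 −= (6/13)R3 → (0, 0, 1, 0, -69/137)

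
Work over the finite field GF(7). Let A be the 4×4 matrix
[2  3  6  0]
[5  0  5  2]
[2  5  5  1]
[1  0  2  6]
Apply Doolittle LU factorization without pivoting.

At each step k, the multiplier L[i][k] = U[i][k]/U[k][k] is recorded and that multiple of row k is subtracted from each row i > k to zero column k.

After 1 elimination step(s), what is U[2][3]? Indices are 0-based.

k=0: U[0][0]=2
  eliminate (1,0): mult=6, new row 1: (0, 3, 4, 2); set L[1][0]=6
  eliminate (2,0): mult=1, new row 2: (0, 2, 6, 1); set L[2][0]=1
  eliminate (3,0): mult=4, new row 3: (0, 2, 6, 6); set L[3][0]=4

U[2][3] = 1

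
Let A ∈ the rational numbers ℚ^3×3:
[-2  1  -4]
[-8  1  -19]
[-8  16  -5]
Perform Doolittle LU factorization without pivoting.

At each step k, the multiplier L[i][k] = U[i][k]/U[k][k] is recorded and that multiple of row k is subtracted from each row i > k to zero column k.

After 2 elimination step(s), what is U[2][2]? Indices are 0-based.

[col 0] pivot -2
  R1 -= 4*R0 → (0, -3, -3)  (L[1][0] := 4)
  R2 -= 4*R0 → (0, 12, 11)  (L[2][0] := 4)
[col 1] pivot -3
  R2 -= -4*R1 → (0, 0, -1)  (L[2][1] := -4)

U[2][2] = -1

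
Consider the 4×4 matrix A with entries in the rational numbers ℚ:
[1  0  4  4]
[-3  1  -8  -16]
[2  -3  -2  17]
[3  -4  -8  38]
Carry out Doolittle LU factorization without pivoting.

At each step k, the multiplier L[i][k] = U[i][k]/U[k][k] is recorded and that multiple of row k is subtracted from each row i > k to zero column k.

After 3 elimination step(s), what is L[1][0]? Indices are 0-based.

L[1][0] = -3

k=0: U[0][0]=1
  eliminate (1,0): mult=-3, new row 1: (0, 1, 4, -4); set L[1][0]=-3
  eliminate (2,0): mult=2, new row 2: (0, -3, -10, 9); set L[2][0]=2
  eliminate (3,0): mult=3, new row 3: (0, -4, -20, 26); set L[3][0]=3
k=1: U[1][1]=1
  eliminate (2,1): mult=-3, new row 2: (0, 0, 2, -3); set L[2][1]=-3
  eliminate (3,1): mult=-4, new row 3: (0, 0, -4, 10); set L[3][1]=-4
k=2: U[2][2]=2
  eliminate (3,2): mult=-2, new row 3: (0, 0, 0, 4); set L[3][2]=-2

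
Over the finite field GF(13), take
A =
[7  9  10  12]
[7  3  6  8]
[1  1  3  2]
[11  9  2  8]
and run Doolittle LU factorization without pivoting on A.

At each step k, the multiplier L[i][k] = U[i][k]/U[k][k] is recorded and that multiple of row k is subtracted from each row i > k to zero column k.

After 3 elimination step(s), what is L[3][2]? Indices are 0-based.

L[3][2] = 4

[col 0] pivot 7
  R1 -= 1*R0 → (0, 7, 9, 9)  (L[1][0] := 1)
  R2 -= 2*R0 → (0, 9, 9, 4)  (L[2][0] := 2)
  R3 -= 9*R0 → (0, 6, 3, 4)  (L[3][0] := 9)
[col 1] pivot 7
  R2 -= 5*R1 → (0, 0, 3, 11)  (L[2][1] := 5)
  R3 -= 12*R1 → (0, 0, 12, 0)  (L[3][1] := 12)
[col 2] pivot 3
  R3 -= 4*R2 → (0, 0, 0, 8)  (L[3][2] := 4)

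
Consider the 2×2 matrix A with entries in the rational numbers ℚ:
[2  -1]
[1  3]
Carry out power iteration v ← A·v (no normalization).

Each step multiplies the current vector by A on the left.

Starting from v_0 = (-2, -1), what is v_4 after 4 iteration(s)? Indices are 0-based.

v_0 = (-2, -1).
v_1 = A·v_0 = (-3, -5).
v_2 = A·v_1 = (-1, -18).
v_3 = A·v_2 = (16, -55).
v_4 = A·v_3 = (87, -149).

v_4 = (87, -149)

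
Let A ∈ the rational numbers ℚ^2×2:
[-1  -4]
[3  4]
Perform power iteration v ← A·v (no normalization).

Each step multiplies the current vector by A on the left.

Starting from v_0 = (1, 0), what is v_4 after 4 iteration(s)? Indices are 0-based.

v_0 = (1, 0).
v_1 = A·v_0 = (-1, 3).
v_2 = A·v_1 = (-11, 9).
v_3 = A·v_2 = (-25, 3).
v_4 = A·v_3 = (13, -63).

v_4 = (13, -63)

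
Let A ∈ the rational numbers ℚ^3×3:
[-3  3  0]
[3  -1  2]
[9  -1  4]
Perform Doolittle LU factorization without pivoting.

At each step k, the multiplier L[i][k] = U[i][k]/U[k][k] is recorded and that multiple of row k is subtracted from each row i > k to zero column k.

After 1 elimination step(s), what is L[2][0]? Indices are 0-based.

L[2][0] = -3

k=0: U[0][0]=-3
  eliminate (1,0): mult=-1, new row 1: (0, 2, 2); set L[1][0]=-1
  eliminate (2,0): mult=-3, new row 2: (0, 8, 4); set L[2][0]=-3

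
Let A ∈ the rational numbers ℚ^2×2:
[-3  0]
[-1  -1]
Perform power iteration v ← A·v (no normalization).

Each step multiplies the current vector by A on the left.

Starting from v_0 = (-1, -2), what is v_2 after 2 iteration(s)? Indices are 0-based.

v_0 = (-1, -2).
v_1 = A·v_0 = (3, 3).
v_2 = A·v_1 = (-9, -6).

v_2 = (-9, -6)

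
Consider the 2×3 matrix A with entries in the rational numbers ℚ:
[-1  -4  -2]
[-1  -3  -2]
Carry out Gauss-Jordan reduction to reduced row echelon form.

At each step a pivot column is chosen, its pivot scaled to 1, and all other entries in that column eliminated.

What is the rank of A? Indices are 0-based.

step 1: normalize row 0 (÷-1) = (1, 4, 2)
  row 1: subtract -1×row0 = (0, 1, 0)
step 2: normalize row 1 (÷1) = (0, 1, 0)
  row 0: subtract 4×row1 = (1, 0, 2)

rank = 2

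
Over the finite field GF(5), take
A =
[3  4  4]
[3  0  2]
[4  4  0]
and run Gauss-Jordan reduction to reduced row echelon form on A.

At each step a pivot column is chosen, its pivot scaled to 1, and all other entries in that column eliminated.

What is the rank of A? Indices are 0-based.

rank = 3

pivot(0,0)=3: scale R0 → (1, 3, 3)
  clear (1,0): R1 −= (3)R0 → (0, 1, 3)
  clear (2,0): R2 −= (4)R0 → (0, 2, 3)
pivot(1,1)=1: scale R1 → (0, 1, 3)
  clear (0,1): R0 −= (3)R1 → (1, 0, 4)
  clear (2,1): R2 −= (2)R1 → (0, 0, 2)
pivot(2,2)=2: scale R2 → (0, 0, 1)
  clear (0,2): R0 −= (4)R2 → (1, 0, 0)
  clear (1,2): R1 −= (3)R2 → (0, 1, 0)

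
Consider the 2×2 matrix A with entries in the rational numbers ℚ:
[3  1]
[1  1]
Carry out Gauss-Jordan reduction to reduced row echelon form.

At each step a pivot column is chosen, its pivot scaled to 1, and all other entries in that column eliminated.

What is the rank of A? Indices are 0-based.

rank = 2

pivot(0,0)=3: scale R0 → (1, 1/3)
  clear (1,0): R1 −= (1)R0 → (0, 2/3)
pivot(1,1)=2/3: scale R1 → (0, 1)
  clear (0,1): R0 −= (1/3)R1 → (1, 0)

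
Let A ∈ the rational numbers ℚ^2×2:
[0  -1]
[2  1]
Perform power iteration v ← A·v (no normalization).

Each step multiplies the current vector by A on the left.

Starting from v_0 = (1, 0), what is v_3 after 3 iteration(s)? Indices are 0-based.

v_0 = (1, 0).
v_1 = A·v_0 = (0, 2).
v_2 = A·v_1 = (-2, 2).
v_3 = A·v_2 = (-2, -2).

v_3 = (-2, -2)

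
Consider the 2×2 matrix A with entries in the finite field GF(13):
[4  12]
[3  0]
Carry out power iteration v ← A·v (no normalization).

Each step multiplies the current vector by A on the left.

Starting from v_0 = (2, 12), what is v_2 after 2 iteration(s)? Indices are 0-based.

v_0 = (2, 12).
v_1 = A·v_0 = (9, 6).
v_2 = A·v_1 = (4, 1).

v_2 = (4, 1)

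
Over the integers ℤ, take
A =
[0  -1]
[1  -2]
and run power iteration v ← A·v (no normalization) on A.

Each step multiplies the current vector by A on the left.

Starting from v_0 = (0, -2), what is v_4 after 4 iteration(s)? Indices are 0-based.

v_0 = (0, -2).
v_1 = A·v_0 = (2, 4).
v_2 = A·v_1 = (-4, -6).
v_3 = A·v_2 = (6, 8).
v_4 = A·v_3 = (-8, -10).

v_4 = (-8, -10)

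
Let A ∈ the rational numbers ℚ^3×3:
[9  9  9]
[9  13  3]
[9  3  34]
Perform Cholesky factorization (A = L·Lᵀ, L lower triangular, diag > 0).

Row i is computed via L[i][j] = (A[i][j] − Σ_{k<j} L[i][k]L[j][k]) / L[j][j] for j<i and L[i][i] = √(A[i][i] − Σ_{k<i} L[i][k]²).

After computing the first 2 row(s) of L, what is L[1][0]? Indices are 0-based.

L[1][0] = 3

Step 1: L[0][0] = √(9) = 3.
  L[1][0] = (9) / L[0][0] = 3.
Step 2: L[1][1] = √(4) = 2.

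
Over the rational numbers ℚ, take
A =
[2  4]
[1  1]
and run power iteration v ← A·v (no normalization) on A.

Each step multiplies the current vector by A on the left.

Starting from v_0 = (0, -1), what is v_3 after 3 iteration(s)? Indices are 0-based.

v_0 = (0, -1).
v_1 = A·v_0 = (-4, -1).
v_2 = A·v_1 = (-12, -5).
v_3 = A·v_2 = (-44, -17).

v_3 = (-44, -17)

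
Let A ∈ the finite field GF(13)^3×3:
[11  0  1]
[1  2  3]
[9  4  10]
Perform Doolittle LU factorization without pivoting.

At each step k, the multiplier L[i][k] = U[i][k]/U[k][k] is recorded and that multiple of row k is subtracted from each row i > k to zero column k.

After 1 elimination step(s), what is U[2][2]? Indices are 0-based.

U[2][2] = 8

Step 1: pivot at (0,0) is 11.
  row1 ← row1 − (6)·row0  ⇒  L[1][0]=6, U row1=(0, 2, 10)
  row2 ← row2 − (2)·row0  ⇒  L[2][0]=2, U row2=(0, 4, 8)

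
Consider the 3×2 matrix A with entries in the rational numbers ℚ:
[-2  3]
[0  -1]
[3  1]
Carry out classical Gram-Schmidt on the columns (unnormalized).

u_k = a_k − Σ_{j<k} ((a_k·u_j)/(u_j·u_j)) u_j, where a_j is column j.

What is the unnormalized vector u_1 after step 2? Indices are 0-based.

u_1 = (33/13, -1, 22/13)

Step 1: u_0 = a_0 = (-2, 0, 3).
Step 2: u_1 = a_1 − (-3/13)·u_0 = (33/13, -1, 22/13).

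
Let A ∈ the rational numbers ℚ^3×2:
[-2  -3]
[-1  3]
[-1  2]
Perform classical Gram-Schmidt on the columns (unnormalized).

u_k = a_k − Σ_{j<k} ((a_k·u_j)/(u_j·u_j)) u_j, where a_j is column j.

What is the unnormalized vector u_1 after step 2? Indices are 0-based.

u_1 = (-8/3, 19/6, 13/6)

Step 1: u_0 = a_0 = (-2, -1, -1).
Step 2: u_1 = a_1 − (1/6)·u_0 = (-8/3, 19/6, 13/6).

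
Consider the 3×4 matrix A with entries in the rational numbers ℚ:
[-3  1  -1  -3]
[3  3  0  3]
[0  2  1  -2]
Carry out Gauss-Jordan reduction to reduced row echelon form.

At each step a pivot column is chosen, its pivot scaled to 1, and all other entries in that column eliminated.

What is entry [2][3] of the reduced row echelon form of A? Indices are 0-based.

[1] R0 /= -3  ⇒  (1, -1/3, 1/3, 1)
     R1 -= 3·R0  ⇒  (0, 4, -1, 0)
[2] R1 /= 4  ⇒  (0, 1, -1/4, 0)
     R0 -= -1/3·R1  ⇒  (1, 0, 1/4, 1)
     R2 -= 2·R1  ⇒  (0, 0, 3/2, -2)
[3] R2 /= 3/2  ⇒  (0, 0, 1, -4/3)
     R0 -= 1/4·R2  ⇒  (1, 0, 0, 4/3)
     R1 -= -1/4·R2  ⇒  (0, 1, 0, -1/3)

M[2][3] = -4/3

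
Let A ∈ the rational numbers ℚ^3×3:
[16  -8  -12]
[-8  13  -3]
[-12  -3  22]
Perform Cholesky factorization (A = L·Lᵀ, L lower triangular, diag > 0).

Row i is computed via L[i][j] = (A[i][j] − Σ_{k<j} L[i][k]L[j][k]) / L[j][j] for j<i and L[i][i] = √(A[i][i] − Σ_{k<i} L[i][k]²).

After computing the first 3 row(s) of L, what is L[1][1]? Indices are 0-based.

Step 1: L[0][0] = √(16) = 4.
  L[1][0] = (-8) / L[0][0] = -2.
Step 2: L[1][1] = √(9) = 3.
  L[2][0] = (-12) / L[0][0] = -3.
  L[2][1] = (-9) / L[1][1] = -3.
Step 3: L[2][2] = √(4) = 2.

L[1][1] = 3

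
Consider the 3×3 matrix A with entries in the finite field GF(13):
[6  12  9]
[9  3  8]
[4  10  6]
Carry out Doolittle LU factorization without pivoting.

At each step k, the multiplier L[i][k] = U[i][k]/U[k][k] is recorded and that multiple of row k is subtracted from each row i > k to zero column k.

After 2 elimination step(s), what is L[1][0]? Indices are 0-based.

[col 0] pivot 6
  R1 -= 8*R0 → (0, 11, 1)  (L[1][0] := 8)
  R2 -= 5*R0 → (0, 2, 0)  (L[2][0] := 5)
[col 1] pivot 11
  R2 -= 12*R1 → (0, 0, 1)  (L[2][1] := 12)

L[1][0] = 8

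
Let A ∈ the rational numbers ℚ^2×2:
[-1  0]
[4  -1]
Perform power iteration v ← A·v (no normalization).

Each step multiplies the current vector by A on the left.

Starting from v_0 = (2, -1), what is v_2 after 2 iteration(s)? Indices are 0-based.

v_2 = (2, -17)

v_0 = (2, -1).
v_1 = A·v_0 = (-2, 9).
v_2 = A·v_1 = (2, -17).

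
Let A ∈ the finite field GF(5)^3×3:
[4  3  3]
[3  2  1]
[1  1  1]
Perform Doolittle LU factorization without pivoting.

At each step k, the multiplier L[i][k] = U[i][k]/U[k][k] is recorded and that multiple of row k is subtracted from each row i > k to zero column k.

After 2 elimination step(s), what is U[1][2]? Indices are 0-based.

U[1][2] = 0

k=0: U[0][0]=4
  eliminate (1,0): mult=2, new row 1: (0, 1, 0); set L[1][0]=2
  eliminate (2,0): mult=4, new row 2: (0, 4, 4); set L[2][0]=4
k=1: U[1][1]=1
  eliminate (2,1): mult=4, new row 2: (0, 0, 4); set L[2][1]=4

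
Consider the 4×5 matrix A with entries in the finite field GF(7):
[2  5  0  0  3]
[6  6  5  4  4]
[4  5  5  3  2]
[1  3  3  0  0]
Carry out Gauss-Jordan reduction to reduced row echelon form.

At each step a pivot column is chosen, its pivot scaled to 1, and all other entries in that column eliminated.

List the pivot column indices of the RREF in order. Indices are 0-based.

[1] R0 /= 2  ⇒  (1, 6, 0, 0, 5)
     R1 -= 6·R0  ⇒  (0, 5, 5, 4, 2)
     R2 -= 4·R0  ⇒  (0, 2, 5, 3, 3)
     R3 -= 1·R0  ⇒  (0, 4, 3, 0, 2)
[2] R1 /= 5  ⇒  (0, 1, 1, 5, 6)
     R0 -= 6·R1  ⇒  (1, 0, 1, 5, 4)
     R2 -= 2·R1  ⇒  (0, 0, 3, 0, 5)
     R3 -= 4·R1  ⇒  (0, 0, 6, 1, 6)
[3] R2 /= 3  ⇒  (0, 0, 1, 0, 4)
     R0 -= 1·R2  ⇒  (1, 0, 0, 5, 0)
     R1 -= 1·R2  ⇒  (0, 1, 0, 5, 2)
     R3 -= 6·R2  ⇒  (0, 0, 0, 1, 3)
[4] R3 /= 1  ⇒  (0, 0, 0, 1, 3)
     R0 -= 5·R3  ⇒  (1, 0, 0, 0, 6)
     R1 -= 5·R3  ⇒  (0, 1, 0, 0, 1)

pivot columns: 0, 1, 2, 3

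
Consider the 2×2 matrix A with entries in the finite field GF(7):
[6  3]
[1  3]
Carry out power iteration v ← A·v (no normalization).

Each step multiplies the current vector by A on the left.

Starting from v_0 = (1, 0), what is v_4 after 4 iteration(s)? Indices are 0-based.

v_0 = (1, 0).
v_1 = A·v_0 = (6, 1).
v_2 = A·v_1 = (4, 2).
v_3 = A·v_2 = (2, 3).
v_4 = A·v_3 = (0, 4).

v_4 = (0, 4)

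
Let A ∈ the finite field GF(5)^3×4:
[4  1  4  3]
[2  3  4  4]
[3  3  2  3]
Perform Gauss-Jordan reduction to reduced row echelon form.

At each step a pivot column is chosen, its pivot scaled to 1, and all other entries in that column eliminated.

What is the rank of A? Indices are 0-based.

[1] R0 /= 4  ⇒  (1, 4, 1, 2)
     R1 -= 2·R0  ⇒  (0, 0, 2, 0)
     R2 -= 3·R0  ⇒  (0, 1, 4, 2)
[2] R1 <-> R2
[2] R1 /= 1  ⇒  (0, 1, 4, 2)
     R0 -= 4·R1  ⇒  (1, 0, 0, 4)
[3] R2 /= 2  ⇒  (0, 0, 1, 0)
     R1 -= 4·R2  ⇒  (0, 1, 0, 2)

rank = 3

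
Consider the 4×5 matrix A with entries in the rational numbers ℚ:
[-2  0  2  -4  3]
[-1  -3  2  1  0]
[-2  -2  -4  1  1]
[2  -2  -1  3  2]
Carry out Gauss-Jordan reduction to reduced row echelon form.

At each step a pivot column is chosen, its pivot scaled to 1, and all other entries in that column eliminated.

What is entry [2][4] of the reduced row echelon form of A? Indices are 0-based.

M[2][4] = -15/19

pivot(0,0)=-2: scale R0 → (1, 0, -1, 2, -3/2)
  clear (1,0): R1 −= (-1)R0 → (0, -3, 1, 3, -3/2)
  clear (2,0): R2 −= (-2)R0 → (0, -2, -6, 5, -2)
  clear (3,0): R3 −= (2)R0 → (0, -2, 1, -1, 5)
pivot(1,1)=-3: scale R1 → (0, 1, -1/3, -1, 1/2)
  clear (2,1): R2 −= (-2)R1 → (0, 0, -20/3, 3, -1)
  clear (3,1): R3 −= (-2)R1 → (0, 0, 1/3, -3, 6)
pivot(2,2)=-20/3: scale R2 → (0, 0, 1, -9/20, 3/20)
  clear (0,2): R0 −= (-1)R2 → (1, 0, 0, 31/20, -27/20)
  clear (1,2): R1 −= (-1/3)R2 → (0, 1, 0, -23/20, 11/20)
  clear (3,2): R3 −= (1/3)R2 → (0, 0, 0, -57/20, 119/20)
pivot(3,3)=-57/20: scale R3 → (0, 0, 0, 1, -119/57)
  clear (0,3): R0 −= (31/20)R3 → (1, 0, 0, 0, 215/114)
  clear (1,3): R1 −= (-23/20)R3 → (0, 1, 0, 0, -211/114)
  clear (2,3): R2 −= (-9/20)R3 → (0, 0, 1, 0, -15/19)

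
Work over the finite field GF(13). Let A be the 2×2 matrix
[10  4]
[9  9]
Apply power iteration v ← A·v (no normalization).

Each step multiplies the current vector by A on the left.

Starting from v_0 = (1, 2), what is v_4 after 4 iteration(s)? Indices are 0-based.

v_4 = (8, 4)

v_0 = (1, 2).
v_1 = A·v_0 = (5, 1).
v_2 = A·v_1 = (2, 2).
v_3 = A·v_2 = (2, 10).
v_4 = A·v_3 = (8, 4).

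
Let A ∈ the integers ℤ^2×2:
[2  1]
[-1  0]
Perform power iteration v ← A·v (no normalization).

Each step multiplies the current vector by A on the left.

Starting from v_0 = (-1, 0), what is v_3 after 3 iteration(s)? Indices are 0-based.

v_3 = (-4, 3)

v_0 = (-1, 0).
v_1 = A·v_0 = (-2, 1).
v_2 = A·v_1 = (-3, 2).
v_3 = A·v_2 = (-4, 3).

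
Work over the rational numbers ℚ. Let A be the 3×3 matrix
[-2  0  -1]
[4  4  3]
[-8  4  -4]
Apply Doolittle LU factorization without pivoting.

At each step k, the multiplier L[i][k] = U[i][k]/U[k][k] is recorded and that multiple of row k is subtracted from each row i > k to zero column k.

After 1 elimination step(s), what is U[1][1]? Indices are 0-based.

[col 0] pivot -2
  R1 -= -2*R0 → (0, 4, 1)  (L[1][0] := -2)
  R2 -= 4*R0 → (0, 4, 0)  (L[2][0] := 4)

U[1][1] = 4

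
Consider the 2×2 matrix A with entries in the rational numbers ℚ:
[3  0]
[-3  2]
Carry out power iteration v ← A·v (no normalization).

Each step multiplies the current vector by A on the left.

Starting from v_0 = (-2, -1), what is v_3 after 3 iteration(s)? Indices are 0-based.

v_0 = (-2, -1).
v_1 = A·v_0 = (-6, 4).
v_2 = A·v_1 = (-18, 26).
v_3 = A·v_2 = (-54, 106).

v_3 = (-54, 106)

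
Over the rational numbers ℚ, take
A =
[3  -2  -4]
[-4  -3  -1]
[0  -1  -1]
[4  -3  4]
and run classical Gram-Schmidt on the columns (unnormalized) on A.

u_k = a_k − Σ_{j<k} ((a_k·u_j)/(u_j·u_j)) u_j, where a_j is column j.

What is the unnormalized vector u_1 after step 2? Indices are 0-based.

u_1 = (-64/41, -147/41, -1, -99/41)

Step 1: u_0 = a_0 = (3, -4, 0, 4).
Step 2: u_1 = a_1 − (-6/41)·u_0 = (-64/41, -147/41, -1, -99/41).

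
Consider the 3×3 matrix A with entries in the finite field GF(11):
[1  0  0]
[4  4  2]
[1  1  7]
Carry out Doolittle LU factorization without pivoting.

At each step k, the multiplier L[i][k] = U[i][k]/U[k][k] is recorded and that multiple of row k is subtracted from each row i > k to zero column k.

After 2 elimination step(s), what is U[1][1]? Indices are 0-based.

[col 0] pivot 1
  R1 -= 4*R0 → (0, 4, 2)  (L[1][0] := 4)
  R2 -= 1*R0 → (0, 1, 7)  (L[2][0] := 1)
[col 1] pivot 4
  R2 -= 3*R1 → (0, 0, 1)  (L[2][1] := 3)

U[1][1] = 4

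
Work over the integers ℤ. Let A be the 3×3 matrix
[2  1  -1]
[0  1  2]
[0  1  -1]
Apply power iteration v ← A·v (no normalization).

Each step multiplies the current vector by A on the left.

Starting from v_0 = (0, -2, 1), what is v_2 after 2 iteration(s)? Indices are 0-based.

v_2 = (-3, -6, 3)

v_0 = (0, -2, 1).
v_1 = A·v_0 = (-3, 0, -3).
v_2 = A·v_1 = (-3, -6, 3).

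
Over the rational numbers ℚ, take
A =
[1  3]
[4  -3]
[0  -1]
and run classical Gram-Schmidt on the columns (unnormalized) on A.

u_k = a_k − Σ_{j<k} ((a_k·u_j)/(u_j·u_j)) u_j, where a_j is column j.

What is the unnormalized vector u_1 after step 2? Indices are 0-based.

Step 1: u_0 = a_0 = (1, 4, 0).
Step 2: u_1 = a_1 − (-9/17)·u_0 = (60/17, -15/17, -1).

u_1 = (60/17, -15/17, -1)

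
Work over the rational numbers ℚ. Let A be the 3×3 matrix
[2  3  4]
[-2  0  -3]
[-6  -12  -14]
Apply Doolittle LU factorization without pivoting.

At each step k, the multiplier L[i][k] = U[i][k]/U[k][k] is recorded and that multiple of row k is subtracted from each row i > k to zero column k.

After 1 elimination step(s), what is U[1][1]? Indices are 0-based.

Step 1: pivot at (0,0) is 2.
  row1 ← row1 − (-1)·row0  ⇒  L[1][0]=-1, U row1=(0, 3, 1)
  row2 ← row2 − (-3)·row0  ⇒  L[2][0]=-3, U row2=(0, -3, -2)

U[1][1] = 3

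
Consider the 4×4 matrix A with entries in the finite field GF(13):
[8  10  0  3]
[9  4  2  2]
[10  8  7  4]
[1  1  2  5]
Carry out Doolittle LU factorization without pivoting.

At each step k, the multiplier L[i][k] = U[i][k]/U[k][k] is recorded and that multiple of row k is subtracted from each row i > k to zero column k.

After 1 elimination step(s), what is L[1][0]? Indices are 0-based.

k=0: U[0][0]=8
  eliminate (1,0): mult=6, new row 1: (0, 9, 2, 10); set L[1][0]=6
  eliminate (2,0): mult=11, new row 2: (0, 2, 7, 10); set L[2][0]=11
  eliminate (3,0): mult=5, new row 3: (0, 3, 2, 3); set L[3][0]=5

L[1][0] = 6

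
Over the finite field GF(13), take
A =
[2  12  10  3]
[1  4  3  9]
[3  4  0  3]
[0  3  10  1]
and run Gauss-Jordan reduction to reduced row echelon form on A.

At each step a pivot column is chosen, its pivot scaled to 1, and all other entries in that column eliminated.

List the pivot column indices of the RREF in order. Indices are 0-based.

step 1: normalize row 0 (÷2) = (1, 6, 5, 8)
  row 1: subtract 1×row0 = (0, 11, 11, 1)
  row 2: subtract 3×row0 = (0, 12, 11, 5)
step 2: normalize row 1 (÷11) = (0, 1, 1, 6)
  row 0: subtract 6×row1 = (1, 0, 12, 11)
  row 2: subtract 12×row1 = (0, 0, 12, 11)
  row 3: subtract 3×row1 = (0, 0, 7, 9)
step 3: normalize row 2 (÷12) = (0, 0, 1, 2)
  row 0: subtract 12×row2 = (1, 0, 0, 0)
  row 1: subtract 1×row2 = (0, 1, 0, 4)
  row 3: subtract 7×row2 = (0, 0, 0, 8)
step 4: normalize row 3 (÷8) = (0, 0, 0, 1)
  row 1: subtract 4×row3 = (0, 1, 0, 0)
  row 2: subtract 2×row3 = (0, 0, 1, 0)

pivot columns: 0, 1, 2, 3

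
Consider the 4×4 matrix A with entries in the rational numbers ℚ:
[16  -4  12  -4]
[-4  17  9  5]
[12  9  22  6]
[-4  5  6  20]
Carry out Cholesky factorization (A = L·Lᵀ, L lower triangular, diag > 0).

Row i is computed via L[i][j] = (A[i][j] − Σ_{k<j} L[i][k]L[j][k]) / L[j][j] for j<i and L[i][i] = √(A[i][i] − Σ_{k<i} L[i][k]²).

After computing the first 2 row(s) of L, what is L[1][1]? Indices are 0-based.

L[1][1] = 4

Step 1: L[0][0] = √(16) = 4.
  L[1][0] = (-4) / L[0][0] = -1.
Step 2: L[1][1] = √(16) = 4.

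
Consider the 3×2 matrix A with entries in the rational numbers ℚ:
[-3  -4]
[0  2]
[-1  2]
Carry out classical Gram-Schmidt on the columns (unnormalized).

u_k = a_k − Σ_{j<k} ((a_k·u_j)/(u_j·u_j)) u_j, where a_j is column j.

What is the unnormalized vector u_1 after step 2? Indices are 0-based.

u_1 = (-1, 2, 3)

Step 1: u_0 = a_0 = (-3, 0, -1).
Step 2: u_1 = a_1 − (1)·u_0 = (-1, 2, 3).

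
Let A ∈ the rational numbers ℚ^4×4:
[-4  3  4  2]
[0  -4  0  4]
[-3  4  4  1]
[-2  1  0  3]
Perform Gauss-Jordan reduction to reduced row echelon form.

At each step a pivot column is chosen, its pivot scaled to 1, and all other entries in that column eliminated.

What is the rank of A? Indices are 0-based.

rank = 4

step 1: normalize row 0 (÷-4) = (1, -3/4, -1, -1/2)
  row 2: subtract -3×row0 = (0, 7/4, 1, -1/2)
  row 3: subtract -2×row0 = (0, -1/2, -2, 2)
step 2: normalize row 1 (÷-4) = (0, 1, 0, -1)
  row 0: subtract -3/4×row1 = (1, 0, -1, -5/4)
  row 2: subtract 7/4×row1 = (0, 0, 1, 5/4)
  row 3: subtract -1/2×row1 = (0, 0, -2, 3/2)
step 3: normalize row 2 (÷1) = (0, 0, 1, 5/4)
  row 0: subtract -1×row2 = (1, 0, 0, 0)
  row 3: subtract -2×row2 = (0, 0, 0, 4)
step 4: normalize row 3 (÷4) = (0, 0, 0, 1)
  row 1: subtract -1×row3 = (0, 1, 0, 0)
  row 2: subtract 5/4×row3 = (0, 0, 1, 0)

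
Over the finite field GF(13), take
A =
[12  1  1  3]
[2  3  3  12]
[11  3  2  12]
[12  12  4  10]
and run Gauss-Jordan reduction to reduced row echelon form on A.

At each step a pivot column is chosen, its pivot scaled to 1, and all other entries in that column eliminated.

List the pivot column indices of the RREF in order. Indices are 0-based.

step 1: normalize row 0 (÷12) = (1, 12, 12, 10)
  row 1: subtract 2×row0 = (0, 5, 5, 5)
  row 2: subtract 11×row0 = (0, 1, 0, 6)
  row 3: subtract 12×row0 = (0, 11, 3, 7)
step 2: normalize row 1 (÷5) = (0, 1, 1, 1)
  row 0: subtract 12×row1 = (1, 0, 0, 11)
  row 2: subtract 1×row1 = (0, 0, 12, 5)
  row 3: subtract 11×row1 = (0, 0, 5, 9)
step 3: normalize row 2 (÷12) = (0, 0, 1, 8)
  row 1: subtract 1×row2 = (0, 1, 0, 6)
  row 3: subtract 5×row2 = (0, 0, 0, 8)
step 4: normalize row 3 (÷8) = (0, 0, 0, 1)
  row 0: subtract 11×row3 = (1, 0, 0, 0)
  row 1: subtract 6×row3 = (0, 1, 0, 0)
  row 2: subtract 8×row3 = (0, 0, 1, 0)

pivot columns: 0, 1, 2, 3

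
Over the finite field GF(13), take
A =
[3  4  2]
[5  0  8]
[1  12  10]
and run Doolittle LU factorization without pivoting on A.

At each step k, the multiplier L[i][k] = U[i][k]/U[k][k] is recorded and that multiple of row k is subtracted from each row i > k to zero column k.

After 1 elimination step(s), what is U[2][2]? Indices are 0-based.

U[2][2] = 5

k=0: U[0][0]=3
  eliminate (1,0): mult=6, new row 1: (0, 2, 9); set L[1][0]=6
  eliminate (2,0): mult=9, new row 2: (0, 2, 5); set L[2][0]=9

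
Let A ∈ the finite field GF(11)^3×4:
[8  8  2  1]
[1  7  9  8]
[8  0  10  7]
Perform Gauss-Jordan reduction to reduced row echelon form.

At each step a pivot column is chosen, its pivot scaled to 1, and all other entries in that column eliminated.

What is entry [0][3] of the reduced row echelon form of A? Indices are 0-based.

M[0][3] = 5

step 1: normalize row 0 (÷8) = (1, 1, 3, 7)
  row 1: subtract 1×row0 = (0, 6, 6, 1)
  row 2: subtract 8×row0 = (0, 3, 8, 6)
step 2: normalize row 1 (÷6) = (0, 1, 1, 2)
  row 0: subtract 1×row1 = (1, 0, 2, 5)
  row 2: subtract 3×row1 = (0, 0, 5, 0)
step 3: normalize row 2 (÷5) = (0, 0, 1, 0)
  row 0: subtract 2×row2 = (1, 0, 0, 5)
  row 1: subtract 1×row2 = (0, 1, 0, 2)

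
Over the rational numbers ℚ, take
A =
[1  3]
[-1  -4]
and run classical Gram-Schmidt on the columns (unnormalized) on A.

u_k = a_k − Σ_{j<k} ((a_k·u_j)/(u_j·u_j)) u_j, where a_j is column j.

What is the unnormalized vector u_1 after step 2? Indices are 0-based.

Step 1: u_0 = a_0 = (1, -1).
Step 2: u_1 = a_1 − (7/2)·u_0 = (-1/2, -1/2).

u_1 = (-1/2, -1/2)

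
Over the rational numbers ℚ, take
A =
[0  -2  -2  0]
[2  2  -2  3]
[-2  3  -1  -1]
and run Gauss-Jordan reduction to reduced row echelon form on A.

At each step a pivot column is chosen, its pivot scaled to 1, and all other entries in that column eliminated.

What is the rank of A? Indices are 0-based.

rank = 3

pivot(0,0): swap R0↔R1
pivot(0,0)=2: scale R0 → (1, 1, -1, 3/2)
  clear (2,0): R2 −= (-2)R0 → (0, 5, -3, 2)
pivot(1,1)=-2: scale R1 → (0, 1, 1, 0)
  clear (0,1): R0 −= (1)R1 → (1, 0, -2, 3/2)
  clear (2,1): R2 −= (5)R1 → (0, 0, -8, 2)
pivot(2,2)=-8: scale R2 → (0, 0, 1, -1/4)
  clear (0,2): R0 −= (-2)R2 → (1, 0, 0, 1)
  clear (1,2): R1 −= (1)R2 → (0, 1, 0, 1/4)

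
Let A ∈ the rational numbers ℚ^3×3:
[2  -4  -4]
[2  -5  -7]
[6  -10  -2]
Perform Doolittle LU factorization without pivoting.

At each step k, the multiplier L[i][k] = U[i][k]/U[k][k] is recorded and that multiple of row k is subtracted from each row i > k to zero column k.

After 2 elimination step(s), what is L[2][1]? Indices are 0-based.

Step 1: pivot at (0,0) is 2.
  row1 ← row1 − (1)·row0  ⇒  L[1][0]=1, U row1=(0, -1, -3)
  row2 ← row2 − (3)·row0  ⇒  L[2][0]=3, U row2=(0, 2, 10)
Step 2: pivot at (1,1) is -1.
  row2 ← row2 − (-2)·row1  ⇒  L[2][1]=-2, U row2=(0, 0, 4)

L[2][1] = -2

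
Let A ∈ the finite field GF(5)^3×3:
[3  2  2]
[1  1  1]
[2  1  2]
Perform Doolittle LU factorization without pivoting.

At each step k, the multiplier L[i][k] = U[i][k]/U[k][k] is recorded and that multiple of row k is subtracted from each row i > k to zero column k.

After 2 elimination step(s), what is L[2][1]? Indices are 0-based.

[col 0] pivot 3
  R1 -= 2*R0 → (0, 2, 2)  (L[1][0] := 2)
  R2 -= 4*R0 → (0, 3, 4)  (L[2][0] := 4)
[col 1] pivot 2
  R2 -= 4*R1 → (0, 0, 1)  (L[2][1] := 4)

L[2][1] = 4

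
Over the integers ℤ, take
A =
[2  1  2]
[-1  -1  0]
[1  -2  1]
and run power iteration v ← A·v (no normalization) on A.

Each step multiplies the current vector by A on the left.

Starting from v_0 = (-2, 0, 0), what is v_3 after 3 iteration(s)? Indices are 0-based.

v_3 = (-38, 8, -24)

v_0 = (-2, 0, 0).
v_1 = A·v_0 = (-4, 2, -2).
v_2 = A·v_1 = (-10, 2, -10).
v_3 = A·v_2 = (-38, 8, -24).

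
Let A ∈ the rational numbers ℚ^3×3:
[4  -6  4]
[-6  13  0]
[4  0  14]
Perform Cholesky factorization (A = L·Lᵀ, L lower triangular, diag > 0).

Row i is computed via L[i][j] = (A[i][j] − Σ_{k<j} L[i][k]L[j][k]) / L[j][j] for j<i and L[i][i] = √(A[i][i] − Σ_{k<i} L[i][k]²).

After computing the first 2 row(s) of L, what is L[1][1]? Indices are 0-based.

L[1][1] = 2

Step 1: L[0][0] = √(4) = 2.
  L[1][0] = (-6) / L[0][0] = -3.
Step 2: L[1][1] = √(4) = 2.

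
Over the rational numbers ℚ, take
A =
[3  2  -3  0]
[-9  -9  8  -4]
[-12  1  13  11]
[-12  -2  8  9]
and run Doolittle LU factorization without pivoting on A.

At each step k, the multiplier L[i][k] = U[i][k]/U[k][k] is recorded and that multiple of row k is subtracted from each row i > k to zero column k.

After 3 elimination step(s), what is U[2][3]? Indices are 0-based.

k=0: U[0][0]=3
  eliminate (1,0): mult=-3, new row 1: (0, -3, -1, -4); set L[1][0]=-3
  eliminate (2,0): mult=-4, new row 2: (0, 9, 1, 11); set L[2][0]=-4
  eliminate (3,0): mult=-4, new row 3: (0, 6, -4, 9); set L[3][0]=-4
k=1: U[1][1]=-3
  eliminate (2,1): mult=-3, new row 2: (0, 0, -2, -1); set L[2][1]=-3
  eliminate (3,1): mult=-2, new row 3: (0, 0, -6, 1); set L[3][1]=-2
k=2: U[2][2]=-2
  eliminate (3,2): mult=3, new row 3: (0, 0, 0, 4); set L[3][2]=3

U[2][3] = -1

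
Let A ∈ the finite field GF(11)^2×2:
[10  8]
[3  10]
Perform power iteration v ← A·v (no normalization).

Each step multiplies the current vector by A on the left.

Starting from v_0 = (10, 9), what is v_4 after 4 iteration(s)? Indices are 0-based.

v_0 = (10, 9).
v_1 = A·v_0 = (7, 10).
v_2 = A·v_1 = (7, 0).
v_3 = A·v_2 = (4, 10).
v_4 = A·v_3 = (10, 2).

v_4 = (10, 2)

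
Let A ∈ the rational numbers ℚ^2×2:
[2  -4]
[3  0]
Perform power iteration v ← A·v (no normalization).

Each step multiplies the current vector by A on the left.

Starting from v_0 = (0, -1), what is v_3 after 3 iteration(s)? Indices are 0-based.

v_0 = (0, -1).
v_1 = A·v_0 = (4, 0).
v_2 = A·v_1 = (8, 12).
v_3 = A·v_2 = (-32, 24).

v_3 = (-32, 24)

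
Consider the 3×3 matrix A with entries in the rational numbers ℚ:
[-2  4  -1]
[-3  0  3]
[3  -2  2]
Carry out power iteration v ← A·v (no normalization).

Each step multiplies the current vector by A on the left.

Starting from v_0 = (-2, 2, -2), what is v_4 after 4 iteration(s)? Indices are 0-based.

v_4 = (826, 1428, -826)

v_0 = (-2, 2, -2).
v_1 = A·v_0 = (14, 0, -14).
v_2 = A·v_1 = (-14, -84, 14).
v_3 = A·v_2 = (-322, 84, 154).
v_4 = A·v_3 = (826, 1428, -826).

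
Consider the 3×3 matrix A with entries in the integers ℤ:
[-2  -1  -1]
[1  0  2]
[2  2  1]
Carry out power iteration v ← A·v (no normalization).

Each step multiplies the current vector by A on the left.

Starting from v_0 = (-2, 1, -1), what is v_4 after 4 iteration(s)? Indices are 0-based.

v_4 = (2, -11, -9)

v_0 = (-2, 1, -1).
v_1 = A·v_0 = (4, -4, -3).
v_2 = A·v_1 = (-1, -2, -3).
v_3 = A·v_2 = (7, -7, -9).
v_4 = A·v_3 = (2, -11, -9).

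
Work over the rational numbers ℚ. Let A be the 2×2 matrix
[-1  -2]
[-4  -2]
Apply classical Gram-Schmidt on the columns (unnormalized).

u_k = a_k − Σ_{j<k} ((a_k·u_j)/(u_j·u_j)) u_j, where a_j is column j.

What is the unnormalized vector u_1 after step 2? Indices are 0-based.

u_1 = (-24/17, 6/17)

Step 1: u_0 = a_0 = (-1, -4).
Step 2: u_1 = a_1 − (10/17)·u_0 = (-24/17, 6/17).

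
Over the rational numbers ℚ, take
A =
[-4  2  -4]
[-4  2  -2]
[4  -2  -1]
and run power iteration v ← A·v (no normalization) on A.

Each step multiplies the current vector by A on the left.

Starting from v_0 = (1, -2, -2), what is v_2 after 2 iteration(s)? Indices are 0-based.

v_0 = (1, -2, -2).
v_1 = A·v_0 = (0, -4, 10).
v_2 = A·v_1 = (-48, -28, -2).

v_2 = (-48, -28, -2)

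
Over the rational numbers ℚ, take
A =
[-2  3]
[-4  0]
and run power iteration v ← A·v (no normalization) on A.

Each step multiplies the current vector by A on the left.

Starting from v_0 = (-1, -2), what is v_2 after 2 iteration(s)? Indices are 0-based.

v_2 = (20, 16)

v_0 = (-1, -2).
v_1 = A·v_0 = (-4, 4).
v_2 = A·v_1 = (20, 16).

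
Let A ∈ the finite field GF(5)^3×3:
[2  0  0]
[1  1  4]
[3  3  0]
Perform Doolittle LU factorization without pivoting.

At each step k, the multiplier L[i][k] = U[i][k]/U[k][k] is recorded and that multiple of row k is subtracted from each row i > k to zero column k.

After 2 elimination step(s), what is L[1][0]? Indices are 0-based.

[col 0] pivot 2
  R1 -= 3*R0 → (0, 1, 4)  (L[1][0] := 3)
  R2 -= 4*R0 → (0, 3, 0)  (L[2][0] := 4)
[col 1] pivot 1
  R2 -= 3*R1 → (0, 0, 3)  (L[2][1] := 3)

L[1][0] = 3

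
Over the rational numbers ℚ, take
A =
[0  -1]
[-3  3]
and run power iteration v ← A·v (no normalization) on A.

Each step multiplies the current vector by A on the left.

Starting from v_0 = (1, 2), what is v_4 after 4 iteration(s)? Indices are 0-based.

v_4 = (-54, 207)

v_0 = (1, 2).
v_1 = A·v_0 = (-2, 3).
v_2 = A·v_1 = (-3, 15).
v_3 = A·v_2 = (-15, 54).
v_4 = A·v_3 = (-54, 207).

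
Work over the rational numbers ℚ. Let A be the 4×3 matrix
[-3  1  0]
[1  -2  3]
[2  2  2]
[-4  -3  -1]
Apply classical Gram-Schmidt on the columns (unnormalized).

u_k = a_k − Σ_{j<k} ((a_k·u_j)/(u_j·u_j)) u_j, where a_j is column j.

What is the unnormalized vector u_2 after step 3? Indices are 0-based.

Step 1: u_0 = a_0 = (-3, 1, 2, -4).
Step 2: u_1 = a_1 − (11/30)·u_0 = (21/10, -71/30, 19/15, -23/15).
Step 3: u_2 = a_2 − (11/30)·u_0 − (-91/419)·u_1 = (652/419, 888/419, 646/419, 56/419).

u_2 = (652/419, 888/419, 646/419, 56/419)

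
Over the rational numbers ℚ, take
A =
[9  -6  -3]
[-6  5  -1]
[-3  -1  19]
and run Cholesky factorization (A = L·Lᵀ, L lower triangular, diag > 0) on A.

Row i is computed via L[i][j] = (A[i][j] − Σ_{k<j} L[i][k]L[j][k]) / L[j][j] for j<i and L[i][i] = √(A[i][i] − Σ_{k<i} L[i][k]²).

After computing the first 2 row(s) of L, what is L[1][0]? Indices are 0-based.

L[1][0] = -2

Step 1: L[0][0] = √(9) = 3.
  L[1][0] = (-6) / L[0][0] = -2.
Step 2: L[1][1] = √(1) = 1.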